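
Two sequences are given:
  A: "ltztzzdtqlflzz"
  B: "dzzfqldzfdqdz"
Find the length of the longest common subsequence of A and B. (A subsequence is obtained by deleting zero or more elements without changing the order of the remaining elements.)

Backtracking the LCS table gives one alignment: z (A3,B2) → z (A5,B3) → z (A6,B8) → d (A7,B10) → q (A9,B11) → z (A14,B13).
So the longest common subsequence has length 6.

6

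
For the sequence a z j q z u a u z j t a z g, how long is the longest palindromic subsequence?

One longest palindromic subsequence is zjzuauzjz (positions 2,3,5,6,7,8,9,10,13); it reads the same forward and backward, and the interval DP gives dp[1][14] = 9.

9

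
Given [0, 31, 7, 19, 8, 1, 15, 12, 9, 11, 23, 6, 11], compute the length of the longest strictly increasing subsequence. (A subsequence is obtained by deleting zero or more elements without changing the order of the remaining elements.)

6

One longest increasing subsequence is 0, 7, 8, 9, 11, 23 (positions 1,3,5,9,10,11), of length 6; no longer one exists.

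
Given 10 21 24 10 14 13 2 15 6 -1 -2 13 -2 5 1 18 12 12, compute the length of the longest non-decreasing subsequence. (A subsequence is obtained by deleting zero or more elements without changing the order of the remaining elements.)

5

Scanning left to right, the best length ending at each element is: 10→1, 21→2, 24→3, 10→2, 14→3, 13→3, 2→1, 15→4, 6→2, -1→1, -2→1, 13→4, -2→2, 5→3, 1→3, 18→5, 12→4, 12→5.
So the longest non-decreasing subsequence has length 5, e.g. 10, 10, 14, 15, 18.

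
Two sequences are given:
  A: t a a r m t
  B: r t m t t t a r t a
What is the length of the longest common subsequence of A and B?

A longest common subsequence is tart (length 4); the LCS DP confirms no longer common subsequence exists.

4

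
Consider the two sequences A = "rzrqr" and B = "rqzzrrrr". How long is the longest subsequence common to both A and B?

4

A longest common subsequence is rzrr (length 4); the LCS DP confirms no longer common subsequence exists.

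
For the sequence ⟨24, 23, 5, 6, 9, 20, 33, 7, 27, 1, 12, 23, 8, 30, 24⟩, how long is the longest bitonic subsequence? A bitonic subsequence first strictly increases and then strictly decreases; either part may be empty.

8

One longest bitonic subsequence is 5, 6, 9, 20, 33, 27, 23, 8 (positions 3,4,5,6,7,9,12,13): it rises to 33 then falls. Length 8 is optimal.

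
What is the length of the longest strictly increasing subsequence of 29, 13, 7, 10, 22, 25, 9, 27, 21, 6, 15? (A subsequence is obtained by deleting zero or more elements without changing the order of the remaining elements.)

5

Let dp[i] be the longest increasing subsequence ending at position i. Then dp = [1, 1, 1, 2, 3, 4, 2, 5, 3, 1, 3].
The maximum is 5; one witness is 7, 10, 22, 25, 27 at positions 3,4,5,6,8.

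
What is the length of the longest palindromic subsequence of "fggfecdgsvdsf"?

One longest palindromic subsequence is fsdsf (positions 1,9,11,12,13); it reads the same forward and backward, and the interval DP gives dp[1][13] = 5.

5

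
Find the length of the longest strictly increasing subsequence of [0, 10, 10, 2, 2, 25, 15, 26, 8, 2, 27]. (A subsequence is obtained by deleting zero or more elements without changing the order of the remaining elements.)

5

Scanning left to right, the best length ending at each element is: 0→1, 10→2, 10→2, 2→2, 2→2, 25→3, 15→3, 26→4, 8→3, 2→2, 27→5.
So the longest increasing subsequence has length 5, e.g. 0, 10, 25, 26, 27.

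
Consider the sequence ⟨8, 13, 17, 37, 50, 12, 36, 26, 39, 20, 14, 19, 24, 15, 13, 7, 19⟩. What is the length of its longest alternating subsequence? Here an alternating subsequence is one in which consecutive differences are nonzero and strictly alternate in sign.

10

Track the best alternating length ending on an up-step vs a down-step at each position: up/down = 1/1, 2/1, 2/1, 2/1, 2/1, 2/3, 4/3, 4/5, 6/3, 4/7, 4/7, 8/7, 8/7, 8/9, 4/9, 1/9, 10/9.
The maximum over both is 10; one such subsequence is 8, 13, 12, 36, 26, 39, 14, 19, 15, 19.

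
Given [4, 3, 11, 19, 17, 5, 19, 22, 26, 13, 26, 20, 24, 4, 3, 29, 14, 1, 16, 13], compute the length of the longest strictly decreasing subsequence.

6

Let dp[i] be the longest decreasing subsequence ending at position i. Then dp = [1, 2, 1, 1, 2, 3, 1, 1, 1, 3, 1, 2, 2, 4, 5, 1, 3, 6, 3, 4].
The maximum is 6; one witness is 19, 17, 5, 4, 3, 1 at positions 4,5,6,14,15,18.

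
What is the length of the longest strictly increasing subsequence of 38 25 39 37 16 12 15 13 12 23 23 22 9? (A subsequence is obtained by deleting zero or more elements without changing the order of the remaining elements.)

3

Scanning left to right, the best length ending at each element is: 38→1, 25→1, 39→2, 37→2, 16→1, 12→1, 15→2, 13→2, 12→1, 23→3, 23→3, 22→3, 9→1.
So the longest increasing subsequence has length 3, e.g. 12, 15, 23.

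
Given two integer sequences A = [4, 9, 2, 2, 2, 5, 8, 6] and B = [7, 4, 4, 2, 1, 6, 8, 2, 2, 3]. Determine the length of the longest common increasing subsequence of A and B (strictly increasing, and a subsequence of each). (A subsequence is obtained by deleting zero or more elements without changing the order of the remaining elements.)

For each value that appears in both, track the longest common increasing run ending there.
The best achievable length is 2; one witness is 4, 6 (A-positions 1,8, B-positions 2,6).

2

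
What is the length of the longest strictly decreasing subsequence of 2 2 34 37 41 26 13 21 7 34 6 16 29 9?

5

Scanning left to right, the best length ending at each element is: 2→1, 2→1, 34→1, 37→1, 41→1, 26→2, 13→3, 21→3, 7→4, 34→2, 6→5, 16→4, 29→3, 9→5.
So the longest decreasing subsequence has length 5, e.g. 34, 26, 13, 7, 6.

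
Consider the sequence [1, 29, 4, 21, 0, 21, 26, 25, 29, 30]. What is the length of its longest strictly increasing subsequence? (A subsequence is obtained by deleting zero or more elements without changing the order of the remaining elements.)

6

One longest increasing subsequence is 1, 4, 21, 26, 29, 30 (positions 1,3,4,7,9,10), of length 6; no longer one exists.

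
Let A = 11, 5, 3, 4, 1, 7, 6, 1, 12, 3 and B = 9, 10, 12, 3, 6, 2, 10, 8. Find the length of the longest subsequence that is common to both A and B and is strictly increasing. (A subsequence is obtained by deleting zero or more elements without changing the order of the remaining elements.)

For each value that appears in both, track the longest common increasing run ending there.
The best achievable length is 2; one witness is 3, 6 (A-positions 3,7, B-positions 4,5).

2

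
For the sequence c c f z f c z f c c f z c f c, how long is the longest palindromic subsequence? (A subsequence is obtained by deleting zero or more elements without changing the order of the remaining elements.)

12

One longest palindromic subsequence is cfczfccfzcfc (positions 1,3,6,7,8,9,10,11,12,13,14,15); it reads the same forward and backward, and the interval DP gives dp[1][15] = 12.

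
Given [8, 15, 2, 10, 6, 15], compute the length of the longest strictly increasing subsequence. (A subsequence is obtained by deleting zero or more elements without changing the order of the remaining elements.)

One longest increasing subsequence is 8, 10, 15 (positions 1,4,6), of length 3; no longer one exists.

3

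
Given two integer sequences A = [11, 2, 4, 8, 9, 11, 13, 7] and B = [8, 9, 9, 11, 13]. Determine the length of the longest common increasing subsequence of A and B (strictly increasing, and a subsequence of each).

A longest common strictly increasing subsequence is 8, 9, 11, 13 (length 4); it appears in order in both A and B, and no longer such subsequence exists.

4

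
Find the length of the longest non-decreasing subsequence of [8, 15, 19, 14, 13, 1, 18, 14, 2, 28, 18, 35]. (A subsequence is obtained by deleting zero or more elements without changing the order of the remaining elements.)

One longest non-decreasing subsequence is 8, 15, 19, 28, 35 (positions 1,2,3,10,12), of length 5; no longer one exists.

5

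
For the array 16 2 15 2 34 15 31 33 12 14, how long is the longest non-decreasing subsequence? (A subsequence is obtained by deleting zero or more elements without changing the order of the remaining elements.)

Scanning left to right, the best length ending at each element is: 16→1, 2→1, 15→2, 2→2, 34→3, 15→3, 31→4, 33→5, 12→3, 14→4.
So the longest non-decreasing subsequence has length 5, e.g. 2, 15, 15, 31, 33.

5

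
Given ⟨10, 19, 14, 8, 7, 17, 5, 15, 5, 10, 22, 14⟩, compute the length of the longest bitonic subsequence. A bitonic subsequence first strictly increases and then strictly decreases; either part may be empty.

Let inc[i] be the LIS ending at i and dec[i] the longest strictly decreasing subsequence starting at i. inc = [1, 2, 2, 1, 1, 3, 1, 3, 1, 2, 4, 3], dec = [4, 5, 4, 3, 2, 3, 1, 2, 1, 1, 2, 1].
max_i inc[i]+dec[i]−1 = 6, with one witness 10, 19, 14, 8, 7, 5.

6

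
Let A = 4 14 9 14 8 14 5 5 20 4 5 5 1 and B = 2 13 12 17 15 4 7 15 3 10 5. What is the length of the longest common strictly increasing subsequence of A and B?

For each value that appears in both, track the longest common increasing run ending there.
The best achievable length is 2; one witness is 4, 5 (A-positions 1,7, B-positions 6,11).

2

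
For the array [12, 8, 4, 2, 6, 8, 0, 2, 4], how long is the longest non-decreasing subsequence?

Let dp[i] be the longest non-decreasing subsequence ending at position i. Then dp = [1, 1, 1, 1, 2, 3, 1, 2, 3].
The maximum is 3; one witness is 4, 6, 8 at positions 3,5,6.

3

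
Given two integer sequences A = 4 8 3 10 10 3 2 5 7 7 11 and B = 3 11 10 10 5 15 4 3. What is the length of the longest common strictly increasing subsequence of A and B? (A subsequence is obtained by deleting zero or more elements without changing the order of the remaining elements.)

2

For each value that appears in both, track the longest common increasing run ending there.
The best achievable length is 2; one witness is 3, 11 (A-positions 3,11, B-positions 1,2).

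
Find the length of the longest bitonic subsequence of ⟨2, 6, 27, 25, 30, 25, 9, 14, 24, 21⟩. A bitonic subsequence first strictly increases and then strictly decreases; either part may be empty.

Let inc[i] be the LIS ending at i and dec[i] the longest strictly decreasing subsequence starting at i. inc = [1, 2, 3, 3, 4, 3, 3, 4, 5, 5], dec = [1, 1, 4, 3, 4, 3, 1, 1, 2, 1].
max_i inc[i]+dec[i]−1 = 7, with one witness 2, 6, 27, 30, 25, 24, 21.

7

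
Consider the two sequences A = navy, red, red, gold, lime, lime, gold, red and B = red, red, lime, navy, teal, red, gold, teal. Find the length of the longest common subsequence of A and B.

4

Backtracking the LCS table gives one alignment: red (A2,B1) → red (A3,B2) → lime (A5,B3) → gold (A7,B7).
So the longest common subsequence has length 4.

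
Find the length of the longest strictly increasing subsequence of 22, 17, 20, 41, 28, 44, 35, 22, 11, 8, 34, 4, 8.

Scanning left to right, the best length ending at each element is: 22→1, 17→1, 20→2, 41→3, 28→3, 44→4, 35→4, 22→3, 11→1, 8→1, 34→4, 4→1, 8→2.
So the longest increasing subsequence has length 4, e.g. 17, 20, 41, 44.

4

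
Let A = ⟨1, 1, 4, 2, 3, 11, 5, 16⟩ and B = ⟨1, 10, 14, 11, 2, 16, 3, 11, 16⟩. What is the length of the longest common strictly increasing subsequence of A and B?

For each value that appears in both, track the longest common increasing run ending there.
The best achievable length is 5; one witness is 1, 2, 3, 11, 16 (A-positions 1,4,5,6,8, B-positions 1,5,7,8,9).

5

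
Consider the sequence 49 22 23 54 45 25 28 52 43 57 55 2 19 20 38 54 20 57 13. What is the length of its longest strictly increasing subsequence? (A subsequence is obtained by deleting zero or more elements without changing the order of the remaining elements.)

Let dp[i] be the longest increasing subsequence ending at position i. Then dp = [1, 1, 2, 3, 3, 3, 4, 5, 5, 6, 6, 1, 2, 3, 5, 6, 3, 7, 2].
The maximum is 7; one witness is 22, 23, 25, 28, 52, 55, 57 at positions 2,3,6,7,8,11,18.

7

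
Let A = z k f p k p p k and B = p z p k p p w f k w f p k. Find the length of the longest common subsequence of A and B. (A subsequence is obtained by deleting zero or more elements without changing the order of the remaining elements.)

Backtracking the LCS table gives one alignment: z (A1,B2) → k (A2,B4) → f (A3,B8) → k (A5,B9) → p (A7,B12) → k (A8,B13).
So the longest common subsequence has length 6.

6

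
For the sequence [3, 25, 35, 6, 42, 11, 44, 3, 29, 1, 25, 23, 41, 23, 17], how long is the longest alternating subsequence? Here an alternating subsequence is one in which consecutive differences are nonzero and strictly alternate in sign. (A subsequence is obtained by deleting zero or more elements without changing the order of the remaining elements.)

Track the best alternating length ending on an up-step vs a down-step at each position: up/down = 1/1, 2/1, 2/1, 2/3, 4/1, 4/5, 6/1, 1/7, 8/7, 1/9, 10/9, 10/11, 12/7, 10/13, 10/13.
The maximum over both is 13; one such subsequence is 3, 25, 6, 42, 11, 44, 3, 29, 1, 25, 23, 41, 23.

13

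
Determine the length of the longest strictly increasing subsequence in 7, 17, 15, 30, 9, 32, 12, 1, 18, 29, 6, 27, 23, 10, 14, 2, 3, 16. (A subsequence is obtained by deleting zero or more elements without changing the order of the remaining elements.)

Let dp[i] be the longest increasing subsequence ending at position i. Then dp = [1, 2, 2, 3, 2, 4, 3, 1, 4, 5, 2, 5, 5, 3, 4, 2, 3, 5].
The maximum is 5; one witness is 7, 9, 12, 18, 29 at positions 1,5,7,9,10.

5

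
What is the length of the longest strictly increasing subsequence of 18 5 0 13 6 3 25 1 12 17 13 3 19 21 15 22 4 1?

One longest increasing subsequence is 5, 6, 12, 17, 19, 21, 22 (positions 2,5,9,10,13,14,16), of length 7; no longer one exists.

7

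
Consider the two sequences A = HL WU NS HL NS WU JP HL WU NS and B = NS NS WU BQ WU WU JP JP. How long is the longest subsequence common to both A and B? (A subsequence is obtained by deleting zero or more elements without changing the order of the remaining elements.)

A longest common subsequence is NS, NS, WU, JP (length 4); the LCS DP confirms no longer common subsequence exists.

4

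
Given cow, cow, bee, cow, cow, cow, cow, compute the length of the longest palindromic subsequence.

One longest palindromic subsequence is cow cow cow cow cow cow (positions 1,2,4,5,6,7); it reads the same forward and backward, and the interval DP gives dp[1][7] = 6.

6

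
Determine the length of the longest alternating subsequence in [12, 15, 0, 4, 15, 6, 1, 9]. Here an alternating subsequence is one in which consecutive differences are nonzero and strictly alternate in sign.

6

A longest alternating subsequence is 12, 15, 0, 15, 6, 9 (positions 1,2,3,5,6,8); its 5 consecutive differences strictly alternate in sign, and length 6 is optimal.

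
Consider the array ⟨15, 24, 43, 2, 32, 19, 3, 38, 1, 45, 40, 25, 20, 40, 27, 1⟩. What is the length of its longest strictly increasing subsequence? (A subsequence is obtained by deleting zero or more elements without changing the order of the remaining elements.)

Let dp[i] be the longest increasing subsequence ending at position i. Then dp = [1, 2, 3, 1, 3, 2, 2, 4, 1, 5, 5, 3, 3, 5, 4, 1].
The maximum is 5; one witness is 15, 24, 32, 38, 45 at positions 1,2,5,8,10.

5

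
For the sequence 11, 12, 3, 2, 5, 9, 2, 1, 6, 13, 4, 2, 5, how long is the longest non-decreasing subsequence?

One longest non-decreasing subsequence is 3, 5, 9, 13 (positions 3,5,6,10), of length 4; no longer one exists.

4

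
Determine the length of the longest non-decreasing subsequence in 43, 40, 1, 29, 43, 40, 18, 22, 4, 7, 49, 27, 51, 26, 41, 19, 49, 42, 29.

6

Scanning left to right, the best length ending at each element is: 43→1, 40→1, 1→1, 29→2, 43→3, 40→3, 18→2, 22→3, 4→2, 7→3, 49→4, 27→4, 51→5, 26→4, 41→5, 19→4, 49→6, 42→6, 29→5.
So the longest non-decreasing subsequence has length 6, e.g. 1, 18, 22, 27, 41, 49.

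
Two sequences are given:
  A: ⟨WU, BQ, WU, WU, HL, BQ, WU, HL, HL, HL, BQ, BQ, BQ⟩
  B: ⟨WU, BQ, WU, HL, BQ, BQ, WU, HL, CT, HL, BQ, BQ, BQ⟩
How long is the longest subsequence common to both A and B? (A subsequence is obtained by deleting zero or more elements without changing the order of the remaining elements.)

Backtracking the LCS table gives one alignment: WU (A1,B1) → BQ (A2,B2) → WU (A4,B3) → HL (A5,B4) → BQ (A6,B6) → WU (A7,B7) → HL (A8,B8) → HL (A10,B10) → BQ (A11,B11) → BQ (A12,B12) → BQ (A13,B13).
So the longest common subsequence has length 11.

11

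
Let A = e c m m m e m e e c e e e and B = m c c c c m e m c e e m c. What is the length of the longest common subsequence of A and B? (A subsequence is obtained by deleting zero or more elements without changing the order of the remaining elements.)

A longest common subsequence is cmemeec (length 7); the LCS DP confirms no longer common subsequence exists.

7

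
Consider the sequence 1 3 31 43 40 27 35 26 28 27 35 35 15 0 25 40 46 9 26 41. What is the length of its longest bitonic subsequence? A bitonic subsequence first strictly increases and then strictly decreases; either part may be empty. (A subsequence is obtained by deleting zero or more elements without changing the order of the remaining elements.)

10

Let inc[i] be the LIS ending at i and dec[i] the longest strictly decreasing subsequence starting at i. inc = [1, 2, 3, 4, 4, 3, 4, 3, 4, 4, 5, 5, 3, 1, 4, 6, 7, 3, 5, 7], dec = [2, 2, 5, 7, 6, 4, 5, 3, 4, 3, 3, 3, 2, 1, 2, 2, 2, 1, 1, 1].
max_i inc[i]+dec[i]−1 = 10, with one witness 1, 3, 31, 43, 40, 35, 28, 27, 25, 9.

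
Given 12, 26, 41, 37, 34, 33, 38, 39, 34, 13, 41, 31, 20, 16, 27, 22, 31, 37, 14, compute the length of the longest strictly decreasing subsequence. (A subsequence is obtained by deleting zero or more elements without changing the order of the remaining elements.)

8

One longest decreasing subsequence is 41, 37, 34, 33, 31, 20, 16, 14 (positions 3,4,5,6,12,13,14,19), of length 8; no longer one exists.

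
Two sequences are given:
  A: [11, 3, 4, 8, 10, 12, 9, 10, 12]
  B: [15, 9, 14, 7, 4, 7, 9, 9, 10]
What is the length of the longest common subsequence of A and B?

3

A longest common subsequence is 4, 9, 10 (length 3); the LCS DP confirms no longer common subsequence exists.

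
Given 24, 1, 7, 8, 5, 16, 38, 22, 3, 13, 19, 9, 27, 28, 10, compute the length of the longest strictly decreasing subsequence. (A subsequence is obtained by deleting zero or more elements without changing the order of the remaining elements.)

One longest decreasing subsequence is 24, 7, 5, 3 (positions 1,3,5,9), of length 4; no longer one exists.

4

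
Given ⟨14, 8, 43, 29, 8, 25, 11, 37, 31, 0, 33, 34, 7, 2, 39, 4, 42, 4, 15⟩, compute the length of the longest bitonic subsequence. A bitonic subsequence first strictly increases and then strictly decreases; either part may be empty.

Let inc[i] be the LIS ending at i and dec[i] the longest strictly decreasing subsequence starting at i. inc = [1, 1, 2, 2, 1, 2, 2, 3, 3, 1, 4, 5, 2, 2, 6, 3, 7, 3, 4], dec = [4, 3, 6, 5, 3, 4, 3, 4, 3, 1, 3, 3, 2, 1, 2, 1, 2, 1, 1].
max_i inc[i]+dec[i]−1 = 8, with one witness 14, 29, 31, 33, 34, 39, 42, 15.

8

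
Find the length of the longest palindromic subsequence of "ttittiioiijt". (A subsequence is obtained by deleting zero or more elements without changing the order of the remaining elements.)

Using dp[i][j] = 2 + dp[i+1][j−1] if the ends match, else max(dp[i+1][j], dp[i][j−1]):
dp[1][12] = 7. A witness is tiioiit at positions 1,6,7,8,9,10,12.

7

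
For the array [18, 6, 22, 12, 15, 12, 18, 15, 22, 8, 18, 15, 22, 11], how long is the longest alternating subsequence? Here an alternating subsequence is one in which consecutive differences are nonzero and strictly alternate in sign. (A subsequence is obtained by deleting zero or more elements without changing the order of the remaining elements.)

Track the best alternating length ending on an up-step vs a down-step at each position: up/down = 1/1, 1/2, 3/1, 3/4, 5/4, 3/6, 7/4, 7/8, 9/1, 3/10, 11/10, 11/12, 13/1, 11/14.
The maximum over both is 14; one such subsequence is 18, 6, 22, 12, 15, 12, 18, 15, 22, 8, 18, 15, 22, 11.

14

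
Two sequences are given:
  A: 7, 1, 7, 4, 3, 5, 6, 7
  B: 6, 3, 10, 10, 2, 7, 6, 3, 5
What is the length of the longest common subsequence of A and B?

3

Backtracking the LCS table gives one alignment: 7 (A1,B6) → 3 (A5,B8) → 5 (A6,B9).
So the longest common subsequence has length 3.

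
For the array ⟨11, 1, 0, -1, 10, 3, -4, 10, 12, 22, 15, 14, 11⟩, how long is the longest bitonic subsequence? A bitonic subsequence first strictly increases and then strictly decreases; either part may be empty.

8

Let inc[i] be the LIS ending at i and dec[i] the longest strictly decreasing subsequence starting at i. inc = [1, 1, 1, 1, 2, 2, 1, 3, 4, 5, 5, 5, 4], dec = [5, 4, 3, 2, 3, 2, 1, 1, 2, 4, 3, 2, 1].
max_i inc[i]+dec[i]−1 = 8, with one witness 1, 3, 10, 12, 22, 15, 14, 11.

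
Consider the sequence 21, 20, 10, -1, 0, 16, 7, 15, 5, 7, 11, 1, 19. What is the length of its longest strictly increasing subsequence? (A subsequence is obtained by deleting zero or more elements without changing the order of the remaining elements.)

6

One longest increasing subsequence is -1, 0, 5, 7, 11, 19 (positions 4,5,9,10,11,13), of length 6; no longer one exists.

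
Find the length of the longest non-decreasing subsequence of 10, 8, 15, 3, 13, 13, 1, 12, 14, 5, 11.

4

Let dp[i] be the longest non-decreasing subsequence ending at position i. Then dp = [1, 1, 2, 1, 2, 3, 1, 2, 4, 2, 3].
The maximum is 4; one witness is 10, 13, 13, 14 at positions 1,5,6,9.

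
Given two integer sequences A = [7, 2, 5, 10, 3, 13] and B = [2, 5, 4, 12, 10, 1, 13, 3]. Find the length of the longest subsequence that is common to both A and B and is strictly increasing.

4

A longest common strictly increasing subsequence is 2, 5, 10, 13 (length 4); it appears in order in both A and B, and no longer such subsequence exists.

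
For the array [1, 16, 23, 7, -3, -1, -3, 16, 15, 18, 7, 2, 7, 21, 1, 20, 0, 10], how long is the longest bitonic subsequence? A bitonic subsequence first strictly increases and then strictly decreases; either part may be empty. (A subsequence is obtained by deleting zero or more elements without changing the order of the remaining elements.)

9

Let inc[i] be the LIS ending at i and dec[i] the longest strictly decreasing subsequence starting at i. inc = [1, 2, 3, 2, 1, 2, 1, 3, 3, 4, 3, 3, 4, 5, 3, 5, 3, 5], dec = [3, 6, 7, 4, 1, 2, 1, 6, 5, 5, 4, 3, 3, 3, 2, 2, 1, 1].
max_i inc[i]+dec[i]−1 = 9, with one witness 1, 16, 23, 16, 15, 7, 2, 1, 0.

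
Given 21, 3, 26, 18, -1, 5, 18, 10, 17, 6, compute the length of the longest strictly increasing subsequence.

4

One longest increasing subsequence is 3, 5, 10, 17 (positions 2,6,8,9), of length 4; no longer one exists.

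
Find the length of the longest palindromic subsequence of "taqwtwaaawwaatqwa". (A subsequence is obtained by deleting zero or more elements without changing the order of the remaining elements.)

12

One longest palindromic subsequence is awtaawwaatwa (positions 2,4,5,7,8,10,11,12,13,14,16,17); it reads the same forward and backward, and the interval DP gives dp[1][17] = 12.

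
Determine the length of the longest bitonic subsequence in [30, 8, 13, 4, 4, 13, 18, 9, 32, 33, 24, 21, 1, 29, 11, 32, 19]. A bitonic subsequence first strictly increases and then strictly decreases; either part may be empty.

8

One longest bitonic subsequence is 8, 13, 18, 32, 33, 24, 21, 19 (positions 2,3,7,9,10,11,12,17): it rises to 33 then falls. Length 8 is optimal.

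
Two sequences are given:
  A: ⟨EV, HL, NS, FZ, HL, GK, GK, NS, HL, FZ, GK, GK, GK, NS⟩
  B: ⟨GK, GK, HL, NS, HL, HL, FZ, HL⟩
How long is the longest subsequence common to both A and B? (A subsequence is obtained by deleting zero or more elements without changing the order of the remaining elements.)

Backtracking the LCS table gives one alignment: HL (A2,B3) → NS (A3,B4) → HL (A5,B5) → HL (A9,B6) → FZ (A10,B7).
So the longest common subsequence has length 5.

5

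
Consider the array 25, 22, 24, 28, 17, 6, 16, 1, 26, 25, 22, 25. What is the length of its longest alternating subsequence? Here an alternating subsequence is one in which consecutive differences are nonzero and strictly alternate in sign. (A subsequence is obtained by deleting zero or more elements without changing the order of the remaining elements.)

9

A longest alternating subsequence is 25, 22, 24, 6, 16, 1, 26, 22, 25 (positions 1,2,3,6,7,8,9,11,12); its 8 consecutive differences strictly alternate in sign, and length 9 is optimal.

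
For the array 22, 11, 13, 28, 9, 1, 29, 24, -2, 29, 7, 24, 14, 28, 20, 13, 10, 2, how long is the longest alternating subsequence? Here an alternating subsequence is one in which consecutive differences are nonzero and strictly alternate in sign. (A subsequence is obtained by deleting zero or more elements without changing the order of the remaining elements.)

A longest alternating subsequence is 22, 11, 13, 9, 29, 24, 29, 7, 24, 14, 28, 20 (positions 1,2,3,5,7,8,10,11,12,13,14,15); its 11 consecutive differences strictly alternate in sign, and length 12 is optimal.

12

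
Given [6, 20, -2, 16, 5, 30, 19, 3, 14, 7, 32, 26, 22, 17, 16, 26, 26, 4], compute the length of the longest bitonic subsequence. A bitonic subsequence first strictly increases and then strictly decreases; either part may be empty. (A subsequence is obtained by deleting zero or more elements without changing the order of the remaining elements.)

9

One longest bitonic subsequence is 6, 20, 30, 32, 26, 22, 17, 16, 4 (positions 1,2,6,11,12,13,14,15,18): it rises to 32 then falls. Length 9 is optimal.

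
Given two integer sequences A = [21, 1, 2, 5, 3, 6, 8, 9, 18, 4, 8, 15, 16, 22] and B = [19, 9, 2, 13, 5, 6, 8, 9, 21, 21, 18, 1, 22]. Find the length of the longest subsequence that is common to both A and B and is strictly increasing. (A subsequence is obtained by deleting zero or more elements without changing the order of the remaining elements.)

For each value that appears in both, track the longest common increasing run ending there.
The best achievable length is 7; one witness is 2, 5, 6, 8, 9, 18, 22 (A-positions 3,4,6,7,8,9,14, B-positions 3,5,6,7,8,11,13).

7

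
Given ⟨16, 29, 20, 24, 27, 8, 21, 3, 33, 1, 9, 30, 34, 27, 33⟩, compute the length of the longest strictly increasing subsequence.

One longest increasing subsequence is 16, 20, 24, 27, 33, 34 (positions 1,3,4,5,9,13), of length 6; no longer one exists.

6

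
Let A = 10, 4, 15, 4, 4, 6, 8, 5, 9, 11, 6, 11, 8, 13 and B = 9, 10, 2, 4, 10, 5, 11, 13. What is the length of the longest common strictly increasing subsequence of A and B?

A longest common strictly increasing subsequence is 4, 5, 11, 13 (length 4); it appears in order in both A and B, and no longer such subsequence exists.

4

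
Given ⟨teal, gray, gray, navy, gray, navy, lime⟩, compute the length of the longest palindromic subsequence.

3

Using dp[i][j] = 2 + dp[i+1][j−1] if the ends match, else max(dp[i+1][j], dp[i][j−1]):
dp[1][7] = 3. A witness is navy gray navy at positions 4,5,6.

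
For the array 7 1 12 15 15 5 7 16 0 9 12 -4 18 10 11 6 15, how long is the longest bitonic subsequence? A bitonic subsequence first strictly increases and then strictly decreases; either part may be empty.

8

One longest bitonic subsequence is 1, 5, 7, 9, 12, 18, 11, 6 (positions 2,6,7,10,11,13,15,16): it rises to 18 then falls. Length 8 is optimal.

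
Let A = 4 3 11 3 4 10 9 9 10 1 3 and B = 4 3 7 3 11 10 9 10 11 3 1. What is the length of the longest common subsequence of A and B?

7

A longest common subsequence is 4, 3, 11, 10, 9, 10, 1 (length 7); the LCS DP confirms no longer common subsequence exists.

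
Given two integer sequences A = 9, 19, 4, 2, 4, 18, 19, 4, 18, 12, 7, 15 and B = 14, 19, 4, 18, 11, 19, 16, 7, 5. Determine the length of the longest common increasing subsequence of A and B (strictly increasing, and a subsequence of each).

For each value that appears in both, track the longest common increasing run ending there.
The best achievable length is 3; one witness is 4, 18, 19 (A-positions 3,6,7, B-positions 3,4,6).

3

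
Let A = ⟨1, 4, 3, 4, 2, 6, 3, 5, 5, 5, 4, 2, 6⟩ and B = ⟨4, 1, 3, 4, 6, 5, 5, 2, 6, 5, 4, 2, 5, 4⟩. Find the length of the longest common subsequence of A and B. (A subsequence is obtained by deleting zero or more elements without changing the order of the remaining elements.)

Backtracking the LCS table gives one alignment: 1 (A1,B2) → 3 (A3,B3) → 4 (A4,B4) → 6 (A6,B5) → 5 (A8,B6) → 5 (A9,B7) → 5 (A10,B10) → 4 (A11,B11) → 2 (A12,B12).
So the longest common subsequence has length 9.

9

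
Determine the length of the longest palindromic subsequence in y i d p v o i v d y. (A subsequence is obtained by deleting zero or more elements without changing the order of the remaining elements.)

Using dp[i][j] = 2 + dp[i+1][j−1] if the ends match, else max(dp[i+1][j], dp[i][j−1]):
dp[1][10] = 7. A witness is ydvivdy at positions 1,3,5,7,8,9,10.

7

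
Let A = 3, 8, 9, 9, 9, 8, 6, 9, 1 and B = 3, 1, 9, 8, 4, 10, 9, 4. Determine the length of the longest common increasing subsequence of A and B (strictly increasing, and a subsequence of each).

For each value that appears in both, track the longest common increasing run ending there.
The best achievable length is 3; one witness is 3, 8, 9 (A-positions 1,2,3, B-positions 1,4,7).

3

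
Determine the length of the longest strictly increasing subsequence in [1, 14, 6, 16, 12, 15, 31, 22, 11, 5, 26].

6

One longest increasing subsequence is 1, 6, 12, 15, 22, 26 (positions 1,3,5,6,8,11), of length 6; no longer one exists.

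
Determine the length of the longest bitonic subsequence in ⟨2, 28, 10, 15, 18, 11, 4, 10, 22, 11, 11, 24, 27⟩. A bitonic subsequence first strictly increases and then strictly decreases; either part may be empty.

Let inc[i] be the LIS ending at i and dec[i] the longest strictly decreasing subsequence starting at i. inc = [1, 2, 2, 3, 4, 3, 2, 3, 5, 4, 4, 6, 7], dec = [1, 4, 2, 3, 3, 2, 1, 1, 2, 1, 1, 1, 1].
max_i inc[i]+dec[i]−1 = 7, with one witness 2, 10, 15, 18, 22, 24, 27.

7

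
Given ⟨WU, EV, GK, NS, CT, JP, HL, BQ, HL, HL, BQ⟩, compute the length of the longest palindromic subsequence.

4

One longest palindromic subsequence is BQ HL HL BQ (positions 8,9,10,11); it reads the same forward and backward, and the interval DP gives dp[1][11] = 4.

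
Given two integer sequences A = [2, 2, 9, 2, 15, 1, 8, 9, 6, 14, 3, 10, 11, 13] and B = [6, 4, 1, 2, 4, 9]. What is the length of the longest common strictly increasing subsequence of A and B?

2

For each value that appears in both, track the longest common increasing run ending there.
The best achievable length is 2; one witness is 2, 9 (A-positions 1,3, B-positions 4,6).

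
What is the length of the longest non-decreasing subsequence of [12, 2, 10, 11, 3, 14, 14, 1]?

5

Let dp[i] be the longest non-decreasing subsequence ending at position i. Then dp = [1, 1, 2, 3, 2, 4, 5, 1].
The maximum is 5; one witness is 2, 10, 11, 14, 14 at positions 2,3,4,6,7.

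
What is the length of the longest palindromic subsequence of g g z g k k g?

5

Using dp[i][j] = 2 + dp[i+1][j−1] if the ends match, else max(dp[i+1][j], dp[i][j−1]):
dp[1][7] = 5. A witness is ggzgg at positions 1,2,3,4,7.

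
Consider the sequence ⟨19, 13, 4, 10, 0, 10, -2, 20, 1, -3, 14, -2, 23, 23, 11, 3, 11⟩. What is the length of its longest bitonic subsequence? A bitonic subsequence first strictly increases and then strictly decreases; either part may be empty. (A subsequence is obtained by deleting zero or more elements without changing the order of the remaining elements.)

6

One longest bitonic subsequence is 19, 13, 10, 0, -2, -3 (positions 1,2,4,5,7,10): it rises to 19 then falls. Length 6 is optimal.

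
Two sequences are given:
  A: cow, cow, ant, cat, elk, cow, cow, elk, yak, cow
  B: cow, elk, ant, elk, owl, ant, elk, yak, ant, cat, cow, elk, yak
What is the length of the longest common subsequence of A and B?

A longest common subsequence is cow, ant, cat, cow, elk, yak (length 6); the LCS DP confirms no longer common subsequence exists.

6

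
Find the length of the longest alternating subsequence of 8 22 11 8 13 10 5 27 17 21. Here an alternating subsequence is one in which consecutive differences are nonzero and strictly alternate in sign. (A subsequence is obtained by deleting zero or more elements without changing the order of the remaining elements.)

A longest alternating subsequence is 8, 22, 11, 13, 10, 27, 17, 21 (positions 1,2,3,5,6,8,9,10); its 7 consecutive differences strictly alternate in sign, and length 8 is optimal.

8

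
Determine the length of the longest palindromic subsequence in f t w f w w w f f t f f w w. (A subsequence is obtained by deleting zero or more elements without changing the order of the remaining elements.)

9

Using dp[i][j] = 2 + dp[i+1][j−1] if the ends match, else max(dp[i+1][j], dp[i][j−1]):
dp[1][14] = 9. A witness is wwfftffww at positions 3,5,8,9,10,11,12,13,14.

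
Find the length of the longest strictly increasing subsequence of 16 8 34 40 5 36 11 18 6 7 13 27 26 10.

5

Scanning left to right, the best length ending at each element is: 16→1, 8→1, 34→2, 40→3, 5→1, 36→3, 11→2, 18→3, 6→2, 7→3, 13→4, 27→5, 26→5, 10→4.
So the longest increasing subsequence has length 5, e.g. 5, 6, 7, 13, 27.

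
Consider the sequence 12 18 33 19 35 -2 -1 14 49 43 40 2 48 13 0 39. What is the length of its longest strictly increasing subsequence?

One longest increasing subsequence is 12, 18, 33, 35, 43, 48 (positions 1,2,3,5,10,13), of length 6; no longer one exists.

6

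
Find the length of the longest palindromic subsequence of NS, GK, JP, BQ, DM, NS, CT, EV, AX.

One longest palindromic subsequence is NS DM NS (positions 1,5,6); it reads the same forward and backward, and the interval DP gives dp[1][9] = 3.

3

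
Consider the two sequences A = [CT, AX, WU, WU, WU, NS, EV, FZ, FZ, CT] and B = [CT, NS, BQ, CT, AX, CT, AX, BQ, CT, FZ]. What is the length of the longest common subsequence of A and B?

Backtracking the LCS table gives one alignment: CT (A1,B6) → AX (A2,B7) → FZ (A9,B10).
So the longest common subsequence has length 3.

3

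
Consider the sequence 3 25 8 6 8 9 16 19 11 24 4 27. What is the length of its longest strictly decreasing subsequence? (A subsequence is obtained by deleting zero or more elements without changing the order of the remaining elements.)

One longest decreasing subsequence is 25, 8, 6, 4 (positions 2,3,4,11), of length 4; no longer one exists.

4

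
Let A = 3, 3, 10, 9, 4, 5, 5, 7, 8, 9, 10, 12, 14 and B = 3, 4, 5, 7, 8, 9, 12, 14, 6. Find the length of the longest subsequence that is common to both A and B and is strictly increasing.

8

For each value that appears in both, track the longest common increasing run ending there.
The best achievable length is 8; one witness is 3, 4, 5, 7, 8, 9, 12, 14 (A-positions 1,5,6,8,9,10,12,13, B-positions 1,2,3,4,5,6,7,8).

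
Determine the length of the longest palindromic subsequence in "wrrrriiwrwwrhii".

8

One longest palindromic subsequence is iirwwrii (positions 6,7,9,10,11,12,14,15); it reads the same forward and backward, and the interval DP gives dp[1][15] = 8.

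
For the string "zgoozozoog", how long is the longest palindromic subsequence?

9

Using dp[i][j] = 2 + dp[i+1][j−1] if the ends match, else max(dp[i+1][j], dp[i][j−1]):
dp[1][10] = 9. A witness is goozozoog at positions 2,3,4,5,6,7,8,9,10.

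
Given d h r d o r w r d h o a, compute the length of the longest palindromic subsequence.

One longest palindromic subsequence is hdrwrdh (positions 2,4,6,7,8,9,10); it reads the same forward and backward, and the interval DP gives dp[1][12] = 7.

7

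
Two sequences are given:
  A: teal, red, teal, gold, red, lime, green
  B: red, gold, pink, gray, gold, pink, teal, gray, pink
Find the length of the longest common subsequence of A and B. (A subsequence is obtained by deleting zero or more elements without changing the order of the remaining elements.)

A longest common subsequence is red, teal (length 2); the LCS DP confirms no longer common subsequence exists.

2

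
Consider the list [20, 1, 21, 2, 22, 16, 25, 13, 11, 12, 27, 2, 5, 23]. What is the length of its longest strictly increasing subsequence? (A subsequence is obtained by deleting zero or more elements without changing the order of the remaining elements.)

Scanning left to right, the best length ending at each element is: 20→1, 1→1, 21→2, 2→2, 22→3, 16→3, 25→4, 13→3, 11→3, 12→4, 27→5, 2→2, 5→3, 23→5.
So the longest increasing subsequence has length 5, e.g. 20, 21, 22, 25, 27.

5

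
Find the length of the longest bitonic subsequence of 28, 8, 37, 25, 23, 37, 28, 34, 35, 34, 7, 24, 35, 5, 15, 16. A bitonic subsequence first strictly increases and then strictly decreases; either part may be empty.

8

Let inc[i] be the LIS ending at i and dec[i] the longest strictly decreasing subsequence starting at i. inc = [1, 1, 2, 2, 2, 3, 3, 4, 5, 4, 1, 3, 5, 1, 2, 3], dec = [5, 3, 5, 4, 3, 5, 3, 3, 4, 3, 2, 2, 2, 1, 1, 1].
max_i inc[i]+dec[i]−1 = 8, with one witness 8, 25, 28, 34, 35, 34, 24, 16.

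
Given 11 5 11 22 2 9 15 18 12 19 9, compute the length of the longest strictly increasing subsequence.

5

Let dp[i] be the longest increasing subsequence ending at position i. Then dp = [1, 1, 2, 3, 1, 2, 3, 4, 3, 5, 2].
The maximum is 5; one witness is 5, 11, 15, 18, 19 at positions 2,3,7,8,10.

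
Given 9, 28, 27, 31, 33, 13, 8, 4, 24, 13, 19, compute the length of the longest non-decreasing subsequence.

One longest non-decreasing subsequence is 9, 28, 31, 33 (positions 1,2,4,5), of length 4; no longer one exists.

4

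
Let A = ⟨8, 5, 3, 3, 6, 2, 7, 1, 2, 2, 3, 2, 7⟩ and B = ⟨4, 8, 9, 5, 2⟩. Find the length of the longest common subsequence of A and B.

3

Backtracking the LCS table gives one alignment: 8 (A1,B2) → 5 (A2,B4) → 2 (A12,B5).
So the longest common subsequence has length 3.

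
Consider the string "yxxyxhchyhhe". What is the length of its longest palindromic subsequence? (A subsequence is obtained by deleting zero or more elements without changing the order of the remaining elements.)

One longest palindromic subsequence is hhyhh (positions 6,8,9,10,11); it reads the same forward and backward, and the interval DP gives dp[1][12] = 5.

5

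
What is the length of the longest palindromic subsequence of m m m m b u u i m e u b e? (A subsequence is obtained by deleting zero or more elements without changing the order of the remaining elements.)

5

Using dp[i][j] = 2 + dp[i+1][j−1] if the ends match, else max(dp[i+1][j], dp[i][j−1]):
dp[1][13] = 5. A witness is bueub at positions 5,6,10,11,12.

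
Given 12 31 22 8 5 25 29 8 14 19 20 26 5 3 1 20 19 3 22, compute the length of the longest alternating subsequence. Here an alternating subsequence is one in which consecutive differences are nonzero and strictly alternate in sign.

10

Track the best alternating length ending on an up-step vs a down-step at each position: up/down = 1/1, 2/1, 2/3, 1/3, 1/3, 4/3, 4/3, 4/5, 6/5, 6/5, 6/5, 6/5, 1/7, 1/7, 1/7, 8/7, 8/9, 8/9, 10/7.
The maximum over both is 10; one such subsequence is 12, 31, 22, 25, 8, 14, 5, 20, 19, 22.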